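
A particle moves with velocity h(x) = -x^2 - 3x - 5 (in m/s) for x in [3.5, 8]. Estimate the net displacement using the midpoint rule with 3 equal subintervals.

-255.65625

Δx = (8 − 3.5)/3 = 1.5.
Midpoints: 4.25, 5.75, 7.25.
h(4.25) = -35.8125, h(5.75) = -55.3125, h(7.25) = -79.3125.
Sum = Δx · [h(4.25) + h(5.75) + h(7.25)].
Sum = -255.65625.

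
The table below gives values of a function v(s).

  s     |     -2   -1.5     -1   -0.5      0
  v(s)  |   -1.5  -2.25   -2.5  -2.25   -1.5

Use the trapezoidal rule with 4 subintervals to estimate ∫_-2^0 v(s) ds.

-4.25

Δs = 0.5.
T_4 = (0.5/2)·[(-1.5) + 2·(-2.25) + 2·(-2.5) + 2·(-2.25) + (-1.5)] = -4.25.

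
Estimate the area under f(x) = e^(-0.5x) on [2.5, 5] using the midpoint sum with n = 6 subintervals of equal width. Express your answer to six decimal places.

Δx = (5 − 2.5)/6 = 5/12.
Midpoints: 65/24, 3.125, 85/24, 95/24, 4.375, 115/24.
f(65/24) ≈ 0.258162, f(3.125) ≈ 0.209611, f(85/24) ≈ 0.170191, f(95/24) ≈ 0.138184, f(4.375) ≈ 0.112197, f(115/24) ≈ 0.091097.
Sum = Δx · [f(65/24) + f(3.125) + f(85/24) + ...].
Sum ≈ 0.408101.

0.408101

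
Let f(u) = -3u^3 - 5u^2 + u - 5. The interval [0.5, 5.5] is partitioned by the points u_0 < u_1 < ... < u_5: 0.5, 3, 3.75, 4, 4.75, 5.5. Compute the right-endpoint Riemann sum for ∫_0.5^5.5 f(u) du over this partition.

-1373.9140625

Subinterval widths: 2.5, 0.75, 0.25, 0.75, 0.75.
Right endpoints: 3, 3.75, 4, 4.75, 5.5.
f(3) = -128, f(3.75) = -229.765625, f(4) = -273, f(4.75) = -434.578125, f(5.5) = -649.875.
Sum = Σ Δu_i · f(u_i).
Sum = -1373.9140625.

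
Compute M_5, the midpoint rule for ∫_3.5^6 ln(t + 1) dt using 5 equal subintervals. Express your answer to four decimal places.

4.3538

Δt = (6 − 3.5)/5 = 0.5.
Midpoints: 3.75, 4.25, 4.75, 5.25, 5.75.
f(3.75) ≈ 1.5581, f(4.25) ≈ 1.6582, f(4.75) ≈ 1.7492, f(5.25) ≈ 1.8326, f(5.75) ≈ 1.9095.
Sum = Δt · [f(3.75) + f(4.25) + f(4.75) + f(5.25) + f(5.75)].
Sum ≈ 4.3538.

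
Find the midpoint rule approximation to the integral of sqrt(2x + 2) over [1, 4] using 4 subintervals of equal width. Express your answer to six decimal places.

Δx = (4 − 1)/4 = 0.75.
Midpoints: 1.375, 2.125, 2.875, 3.625.
f(1.375) ≈ 2.179449, f(2.125) ≈ 2.500000, f(2.875) ≈ 2.783882, f(3.625) ≈ 3.041381.
Sum = Δx · [f(1.375) + f(2.125) + f(2.875) + f(3.625)].
Sum ≈ 7.878535.

7.878535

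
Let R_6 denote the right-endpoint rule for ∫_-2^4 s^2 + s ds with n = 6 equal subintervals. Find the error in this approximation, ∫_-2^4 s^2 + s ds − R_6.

Exact integral: ∫_-2^4 f(s) ds = 30.
R_6 = 40.
Error = 30 − 40 = -10.

-10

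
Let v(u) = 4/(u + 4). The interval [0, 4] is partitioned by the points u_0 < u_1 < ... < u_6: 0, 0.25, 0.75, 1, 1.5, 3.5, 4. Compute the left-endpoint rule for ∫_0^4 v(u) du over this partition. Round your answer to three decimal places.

3.052

Subinterval widths: 0.25, 0.5, 0.25, 0.5, 2, 0.5.
Left endpoints: 0, 0.25, 0.75, 1, 1.5, 3.5.
v(0) = 1, v(0.25) = 16/17, v(0.75) = 16/19, v(1) = 0.8, v(1.5) = 8/11, v(3.5) = 8/15.
Sum = Σ Δu_i · v(u_i).
Sum ≈ 3.052.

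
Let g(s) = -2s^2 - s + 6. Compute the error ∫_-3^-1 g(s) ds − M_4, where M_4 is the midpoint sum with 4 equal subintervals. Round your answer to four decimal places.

Exact integral: ∫_-3^-1 g(s) ds ≈ -1.333333.
M_4 = -1.25.
Error ≈ -1.333333 − (-1.25) ≈ -0.0833.

-0.0833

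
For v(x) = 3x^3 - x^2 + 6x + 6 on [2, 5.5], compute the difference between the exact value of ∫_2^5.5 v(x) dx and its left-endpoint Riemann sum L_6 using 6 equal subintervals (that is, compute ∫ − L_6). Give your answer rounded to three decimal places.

130.546

Exact integral: ∫_2^5.5 v(x) dx ≈ 721.25521.
L_6 ≈ 590.70906.
Error ≈ 721.25521 − 590.70906 ≈ 130.546.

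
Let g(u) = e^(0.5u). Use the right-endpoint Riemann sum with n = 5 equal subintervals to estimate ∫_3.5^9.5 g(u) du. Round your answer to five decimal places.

292.10775

Δu = (9.5 − 3.5)/5 = 1.2.
Right endpoints: 4.7, 5.9, 7.1, 8.3, 9.5.
g(4.7) ≈ 10.48557, g(5.9) ≈ 19.10595, g(7.1) ≈ 34.81332, g(8.3) ≈ 63.43400, g(9.5) ≈ 115.58428.
Sum = Δu · [g(4.7) + g(5.9) + g(7.1) + g(8.3) + g(9.5)].
Sum ≈ 292.10775.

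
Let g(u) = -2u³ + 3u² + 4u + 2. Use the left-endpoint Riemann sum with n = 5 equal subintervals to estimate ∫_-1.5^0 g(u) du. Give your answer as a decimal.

5.7

Δu = (0 − (-1.5))/5 = 0.3.
Left endpoints: -1.5, -1.2, -0.9, -0.6, -0.3.
g(-1.5) = 9.5, g(-1.2) = 4.976, g(-0.9) = 2.288, g(-0.6) = 1.112, g(-0.3) = 1.124.
Sum = Δu · [g(-1.5) + g(-1.2) + g(-0.9) + g(-0.6) + g(-0.3)].
Sum = 5.7.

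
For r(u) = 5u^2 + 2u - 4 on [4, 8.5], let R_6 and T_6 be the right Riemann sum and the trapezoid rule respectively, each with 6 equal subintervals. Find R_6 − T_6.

R_6 = 1066.078125.
T_6 = 957.234375.
R_6 − T_6 = 108.84375.

108.84375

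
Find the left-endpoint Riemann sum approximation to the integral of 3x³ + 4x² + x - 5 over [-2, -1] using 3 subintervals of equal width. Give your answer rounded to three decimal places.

Δx = (-1 − (-2))/3 = 1/3.
Left endpoints: -2, -5/3, -4/3.
f(-2) = -15, f(-5/3) = -85/9, f(-4/3) = -19/3.
Sum = Δx · [f(-2) + f(-5/3) + f(-4/3)].
Sum ≈ -10.259.

-10.259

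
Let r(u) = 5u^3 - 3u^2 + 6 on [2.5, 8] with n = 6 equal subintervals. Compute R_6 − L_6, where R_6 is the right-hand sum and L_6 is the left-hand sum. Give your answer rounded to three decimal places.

2116.240

R_6 ≈ 5724.26345.
L_6 ≈ 3608.02387.
R_6 − L_6 ≈ 2116.240.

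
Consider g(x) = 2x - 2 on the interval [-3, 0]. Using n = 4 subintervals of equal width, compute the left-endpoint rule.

Δx = (0 − (-3))/4 = 0.75.
Left endpoints: -3, -2.25, -1.5, -0.75.
g(-3) = -8, g(-2.25) = -6.5, g(-1.5) = -5, g(-0.75) = -3.5.
Sum = Δx · [g(-3) + g(-2.25) + g(-1.5) + g(-0.75)].
Sum = -17.25.

-17.25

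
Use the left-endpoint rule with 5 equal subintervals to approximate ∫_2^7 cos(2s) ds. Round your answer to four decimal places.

Δs = (7 − 2)/5 = 1.
Left endpoints: 2, 3, 4, 5, 6.
f(2) ≈ -0.6536, f(3) ≈ 0.9602, f(4) ≈ -0.1455, f(5) ≈ -0.8391, f(6) ≈ 0.8439.
Sum = Δs · [f(2) + f(3) + f(4) + f(5) + f(6)].
Sum ≈ 0.1658.

0.1658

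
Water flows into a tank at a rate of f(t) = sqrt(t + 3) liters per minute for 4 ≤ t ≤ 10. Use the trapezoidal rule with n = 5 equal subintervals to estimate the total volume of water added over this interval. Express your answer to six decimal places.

Δt = (10 − 4)/5 = 1.2.
f(4) ≈ 2.645751, f(5.2) ≈ 2.863564, f(6.4) ≈ 3.065942, f(7.6) ≈ 3.255764, f(8.8) ≈ 3.435113, f(10) ≈ 3.605551.
T_5 = (Δt/2)·[f(t_0) + 2f(t_1) + ... + 2f(t_{4}) + f(t_5)].
Sum ≈ 18.895241.

18.895241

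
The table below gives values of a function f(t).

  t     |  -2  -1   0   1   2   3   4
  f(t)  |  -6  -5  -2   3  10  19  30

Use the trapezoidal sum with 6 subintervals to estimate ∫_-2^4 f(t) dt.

Δt = 1.
T_6 = (1/2)·[(-6) + 2·(-5) + 2·(-2) + 2·3 + 2·10 + 2·19 + 30] = 37.

37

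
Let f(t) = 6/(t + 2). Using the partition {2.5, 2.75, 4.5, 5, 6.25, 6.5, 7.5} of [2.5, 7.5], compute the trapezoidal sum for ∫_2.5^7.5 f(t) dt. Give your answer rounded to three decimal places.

4.521

Subinterval widths: 0.25, 1.75, 0.5, 1.25, 0.25, 1.
f(2.5) = 4/3, f(2.75) = 24/19, f(4.5) = 12/13, f(5) = 6/7, f(6.25) = 8/11, f(6.5) = 12/17, f(7.5) = 12/19.
On each subinterval the trapezoid contributes (Δt_i/2)·[f(t_{i-1}) + f(t_i)].
Sum ≈ 4.521.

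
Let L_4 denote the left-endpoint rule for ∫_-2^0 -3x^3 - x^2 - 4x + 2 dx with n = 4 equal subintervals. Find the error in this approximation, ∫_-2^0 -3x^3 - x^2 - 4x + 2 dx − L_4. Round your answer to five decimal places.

Exact integral: ∫_-2^0 f(x) dx ≈ 21.3333333.
L_4 = 29.
Error ≈ 21.3333333 − 29 ≈ -7.66667.

-7.66667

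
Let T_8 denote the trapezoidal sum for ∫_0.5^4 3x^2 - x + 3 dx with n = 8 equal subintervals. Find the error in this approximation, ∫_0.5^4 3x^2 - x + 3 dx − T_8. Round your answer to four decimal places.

Exact integral: ∫_0.5^4 f(x) dx = 66.5.
T_8 ≈ 66.834961.
Error ≈ 66.5 − 66.834961 ≈ -0.3350.

-0.3350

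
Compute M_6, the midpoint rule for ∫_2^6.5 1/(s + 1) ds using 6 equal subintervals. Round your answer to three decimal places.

0.914

Δs = (6.5 − 2)/6 = 0.75.
Midpoints: 2.375, 3.125, 3.875, 4.625, 5.375, 6.125.
f(2.375) = 8/27, f(3.125) = 8/33, f(3.875) = 8/39, f(4.625) = 8/45, f(5.375) = 8/51, f(6.125) = 8/57.
Sum = Δs · [f(2.375) + f(3.125) + f(3.875) + ...].
Sum ≈ 0.914.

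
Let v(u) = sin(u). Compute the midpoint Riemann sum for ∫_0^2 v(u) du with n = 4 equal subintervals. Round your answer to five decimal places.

1.43101

Δu = (2 − 0)/4 = 0.5.
Midpoints: 0.25, 0.75, 1.25, 1.75.
v(0.25) ≈ 0.24740, v(0.75) ≈ 0.68164, v(1.25) ≈ 0.94898, v(1.75) ≈ 0.98399.
Sum = Δu · [v(0.25) + v(0.75) + v(1.25) + v(1.75)].
Sum ≈ 1.43101.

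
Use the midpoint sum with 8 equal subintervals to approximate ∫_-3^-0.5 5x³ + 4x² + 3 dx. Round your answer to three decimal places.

Δx = (-0.5 − (-3))/8 = 0.3125.
Midpoints: -2.84375, -2.53125, -2.21875, -1.90625, -1.59375, -1.28125, -0.96875, -0.65625.
f(-2.84375) = -2609583/32768, f(-2.53125) = -1719093/32768, f(-2.21875) = -1046003/32768, f(-1.90625) = -560313/32768, f(-1.59375) = -232023/32768, f(-1.28125) = -31133/32768, f(-0.96875) = 72357/32768, f(-0.65625) = 108447/32768.
Sum = Δx · [f(-2.84375) + f(-2.53125) + f(-2.21875) + ...].
Sum ≈ -57.386.

-57.386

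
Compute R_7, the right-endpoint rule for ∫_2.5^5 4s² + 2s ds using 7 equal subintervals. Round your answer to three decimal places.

Δs = (5 − 2.5)/7 = 5/14.
Right endpoints: 20/7, 45/14, 25/7, 55/14, 30/7, 65/14, 5.
f(20/7) = 1880/49, f(45/14) = 2340/49, f(25/7) = 2850/49, f(55/14) = 3410/49, f(30/7) = 4020/49, f(65/14) = 4680/49, f(5) = 110.
Sum = Δs · [f(20/7) + f(45/14) + f(25/7) + ...].
Sum ≈ 179.082.

179.082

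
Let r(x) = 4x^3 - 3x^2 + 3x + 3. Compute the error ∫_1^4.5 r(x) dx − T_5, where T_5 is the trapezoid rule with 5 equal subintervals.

Exact integral: ∫_1^4.5 r(x) dx = 358.3125.
T_5 = 366.8875.
Error = 358.3125 − 366.8875 = -8.575.

-8.575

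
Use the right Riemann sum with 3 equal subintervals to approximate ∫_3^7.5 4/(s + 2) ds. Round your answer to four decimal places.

2.3047

Δs = (7.5 − 3)/3 = 1.5.
Right endpoints: 4.5, 6, 7.5.
f(4.5) = 8/13, f(6) = 0.5, f(7.5) = 8/19.
Sum = Δs · [f(4.5) + f(6) + f(7.5)].
Sum ≈ 2.3047.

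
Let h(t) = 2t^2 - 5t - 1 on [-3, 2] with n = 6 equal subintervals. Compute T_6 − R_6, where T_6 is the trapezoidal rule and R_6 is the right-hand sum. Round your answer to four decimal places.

T_6 ≈ 31.990741.
R_6 ≈ 17.407407.
T_6 − R_6 ≈ 14.5833.

14.5833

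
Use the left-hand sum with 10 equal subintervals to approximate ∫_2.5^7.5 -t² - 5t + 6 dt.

Δt = (7.5 − 2.5)/10 = 0.5.
Left endpoints: 2.5, 3, 3.5, 4, 4.5, 5, 5.5, 6, 6.5, 7.
f(2.5) = -12.75, f(3) = -18, f(3.5) = -23.75, f(4) = -30, f(4.5) = -36.75, f(5) = -44, f(5.5) = -51.75, f(6) = -60, f(6.5) = -68.75, f(7) = -78.
Sum = Δt · [f(2.5) + f(3) + f(3.5) + ...].
Sum = -211.875.

-211.875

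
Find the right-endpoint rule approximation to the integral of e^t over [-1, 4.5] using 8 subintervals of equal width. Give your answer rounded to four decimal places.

123.9698

Δt = (4.5 − (-1))/8 = 0.6875.
Right endpoints: -0.3125, 0.375, 1.0625, 1.75, 2.4375, 3.125, 3.8125, 4.5.
f(-0.3125) ≈ 0.7316, f(0.375) ≈ 1.4550, f(1.0625) ≈ 2.8936, f(1.75) ≈ 5.7546, f(2.4375) ≈ 11.4444, f(3.125) ≈ 22.7599, f(3.8125) ≈ 45.2635, f(4.5) ≈ 90.0171.
Sum = Δt · [f(-0.3125) + f(0.375) + f(1.0625) + ...].
Sum ≈ 123.9698.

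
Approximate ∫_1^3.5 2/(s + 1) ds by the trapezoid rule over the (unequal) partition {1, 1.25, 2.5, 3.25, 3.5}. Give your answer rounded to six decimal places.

1.653945

Subinterval widths: 0.25, 1.25, 0.75, 0.25.
f(1) = 1, f(1.25) = 8/9, f(2.5) = 4/7, f(3.25) = 8/17, f(3.5) = 4/9.
On each subinterval the trapezoid contributes (Δs_i/2)·[f(s_{i-1}) + f(s_i)].
Sum ≈ 1.653945.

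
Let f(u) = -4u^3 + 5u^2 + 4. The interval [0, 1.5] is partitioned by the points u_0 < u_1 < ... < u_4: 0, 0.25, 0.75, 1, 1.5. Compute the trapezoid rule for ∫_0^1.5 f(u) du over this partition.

6.328125

Subinterval widths: 0.25, 0.5, 0.25, 0.5.
f(0) = 4, f(0.25) = 4.25, f(0.75) = 5.125, f(1) = 5, f(1.5) = 1.75.
On each subinterval the trapezoid contributes (Δu_i/2)·[f(u_{i-1}) + f(u_i)].
Sum = 6.328125.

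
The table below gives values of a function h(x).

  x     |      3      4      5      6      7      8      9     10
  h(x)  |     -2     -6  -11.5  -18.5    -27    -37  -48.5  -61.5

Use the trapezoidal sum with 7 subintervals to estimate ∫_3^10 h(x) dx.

Δx = 1.
T_7 = (1/2)·[(-2) + 2·(-6) + 2·(-11.5) + 2·(-18.5) + 2·(-27) + 2·(-37) + 2·(-48.5) + (-61.5)] = -180.25.

-180.25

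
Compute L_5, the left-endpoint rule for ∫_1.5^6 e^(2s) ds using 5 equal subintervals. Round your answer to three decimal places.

29004.250

Δs = (6 − 1.5)/5 = 0.9.
Left endpoints: 1.5, 2.4, 3.3, 4.2, 5.1.
f(1.5) ≈ 20.086, f(2.4) ≈ 121.510, f(3.3) ≈ 735.095, f(4.2) ≈ 4447.067, f(5.1) ≈ 26903.186.
Sum = Δs · [f(1.5) + f(2.4) + f(3.3) + f(4.2) + f(5.1)].
Sum ≈ 29004.250.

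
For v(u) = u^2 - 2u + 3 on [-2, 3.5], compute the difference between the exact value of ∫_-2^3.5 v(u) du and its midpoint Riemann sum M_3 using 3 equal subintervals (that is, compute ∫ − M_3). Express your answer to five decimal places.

Exact integral: ∫_-2^3.5 v(u) du ≈ 25.2083333.
M_3 ≈ 23.6678241.
Error ≈ 25.2083333 − 23.6678241 ≈ 1.54051.

1.54051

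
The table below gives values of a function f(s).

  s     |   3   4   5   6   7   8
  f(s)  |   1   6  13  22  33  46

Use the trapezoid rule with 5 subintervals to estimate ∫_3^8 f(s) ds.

Δs = 1.
T_5 = (1/2)·[1 + 2·6 + 2·13 + 2·22 + 2·33 + 46] = 97.5.

97.5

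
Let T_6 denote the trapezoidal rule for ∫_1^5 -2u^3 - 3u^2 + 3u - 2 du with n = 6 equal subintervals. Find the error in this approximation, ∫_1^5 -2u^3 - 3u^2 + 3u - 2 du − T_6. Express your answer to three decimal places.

6.222

Exact integral: ∫_1^5 f(u) du = -408.
T_6 ≈ -414.22222.
Error ≈ -408 − (-414.22222) ≈ 6.222.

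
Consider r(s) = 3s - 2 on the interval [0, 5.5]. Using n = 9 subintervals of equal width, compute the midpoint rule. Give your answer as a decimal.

Δs = (5.5 − 0)/9 = 11/18.
Midpoints: 11/36, 11/12, 55/36, 77/36, 2.75, 121/36, 143/36, 55/12, 187/36.
r(11/36) = -13/12, r(11/12) = 0.75, r(55/36) = 31/12, r(77/36) = 53/12, r(2.75) = 6.25, r(121/36) = 97/12, r(143/36) = 119/12, r(55/12) = 11.75, r(187/36) = 163/12.
Sum = Δs · [r(11/36) + r(11/12) + r(55/36) + ...].
Sum = 34.375.

34.375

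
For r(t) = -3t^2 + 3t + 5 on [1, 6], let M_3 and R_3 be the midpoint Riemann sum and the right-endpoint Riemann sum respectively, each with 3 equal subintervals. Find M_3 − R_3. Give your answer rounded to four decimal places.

85.4167

M_3 ≈ -134.027778.
R_3 ≈ -219.444444.
M_3 − R_3 ≈ 85.4167.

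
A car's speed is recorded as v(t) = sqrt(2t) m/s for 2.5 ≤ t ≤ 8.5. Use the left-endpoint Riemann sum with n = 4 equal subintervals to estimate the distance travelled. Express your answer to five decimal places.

Δt = (8.5 − 2.5)/4 = 1.5.
Left endpoints: 2.5, 4, 5.5, 7.
v(2.5) ≈ 2.23607, v(4) ≈ 2.82843, v(5.5) ≈ 3.31662, v(7) ≈ 3.74166.
Sum = Δt · [v(2.5) + v(4) + v(5.5) + v(7)].
Sum ≈ 18.18417.

18.18417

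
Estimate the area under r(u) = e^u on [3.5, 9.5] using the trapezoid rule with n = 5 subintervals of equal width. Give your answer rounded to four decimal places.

Δu = (9.5 − 3.5)/5 = 1.2.
r(3.5) ≈ 33.1155, r(4.7) ≈ 109.9472, r(5.9) ≈ 365.0375, r(7.1) ≈ 1211.9671, r(8.3) ≈ 4023.8724, r(9.5) ≈ 13359.7268.
T_5 = (Δu/2)·[r(u_0) + 2r(u_1) + ... + 2r(u_{4}) + r(u_5)].
Sum ≈ 14888.6943.

14888.6943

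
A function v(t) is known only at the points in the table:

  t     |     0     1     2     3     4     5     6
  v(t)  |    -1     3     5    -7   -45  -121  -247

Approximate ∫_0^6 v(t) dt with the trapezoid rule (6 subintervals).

Δt = 1.
T_6 = (1/2)·[(-1) + 2·3 + 2·5 + 2·(-7) + 2·(-45) + 2·(-121) + (-247)] = -289.

-289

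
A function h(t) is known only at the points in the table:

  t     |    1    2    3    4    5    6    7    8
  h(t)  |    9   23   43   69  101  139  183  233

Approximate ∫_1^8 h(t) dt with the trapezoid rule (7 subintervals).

Δt = 1.
T_7 = (1/2)·[9 + 2·23 + 2·43 + 2·69 + 2·101 + 2·139 + 2·183 + 233] = 679.

679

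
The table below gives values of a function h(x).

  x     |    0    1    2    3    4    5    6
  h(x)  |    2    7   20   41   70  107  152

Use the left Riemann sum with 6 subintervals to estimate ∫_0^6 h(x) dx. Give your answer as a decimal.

247

Δx = 1.
Sum = 1·[2 + 7 + 20 + 41 + 70 + 107] = 247.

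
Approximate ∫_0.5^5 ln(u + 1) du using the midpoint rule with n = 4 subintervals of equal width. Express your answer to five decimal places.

5.66774

Δu = (5 − 0.5)/4 = 1.125.
Midpoints: 1.0625, 2.1875, 3.3125, 4.4375.
f(1.0625) ≈ 0.72392, f(2.1875) ≈ 1.15924, f(3.3125) ≈ 1.46152, f(4.4375) ≈ 1.69332.
Sum = Δu · [f(1.0625) + f(2.1875) + f(3.3125) + f(4.4375)].
Sum ≈ 5.66774.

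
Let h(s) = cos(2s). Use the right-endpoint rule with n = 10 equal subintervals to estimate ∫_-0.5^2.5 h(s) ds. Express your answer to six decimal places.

-0.095450

Δs = (2.5 − (-0.5))/10 = 0.3.
Right endpoints: -0.2, 0.1, 0.4, 0.7, 1, 1.3, 1.6, 1.9, 2.2, 2.5.
h(-0.2) ≈ 0.921061, h(0.1) ≈ 0.980067, h(0.4) ≈ 0.696707, h(0.7) ≈ 0.169967, h(1) ≈ -0.416147, h(1.3) ≈ -0.856889, h(1.6) ≈ -0.998295, h(1.9) ≈ -0.790968, h(2.2) ≈ -0.307333, h(2.5) ≈ 0.283662.
Sum = Δs · [h(-0.2) + h(0.1) + h(0.4) + ...].
Sum ≈ -0.095450.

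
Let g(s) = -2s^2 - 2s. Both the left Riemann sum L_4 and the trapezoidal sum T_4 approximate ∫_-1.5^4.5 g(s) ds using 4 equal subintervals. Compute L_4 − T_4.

36

L_4 = -49.5.
T_4 = -85.5.
L_4 − T_4 = 36.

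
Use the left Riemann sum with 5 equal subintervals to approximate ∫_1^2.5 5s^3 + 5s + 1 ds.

Δs = (2.5 − 1)/5 = 0.3.
Left endpoints: 1, 1.3, 1.6, 1.9, 2.2.
f(1) = 11, f(1.3) = 18.485, f(1.6) = 29.48, f(1.9) = 44.795, f(2.2) = 65.24.
Sum = Δs · [f(1) + f(1.3) + f(1.6) + f(1.9) + f(2.2)].
Sum = 50.7.

50.7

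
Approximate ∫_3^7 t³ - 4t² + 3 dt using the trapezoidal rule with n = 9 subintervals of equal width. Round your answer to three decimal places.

172.115

Δt = (7 − 3)/9 = 4/9.
f(3) = -6, f(31/9) = -2618/729, f(35/9) = 962/729, f(13/3) = 250/27, f(43/9) = 15130/729, f(47/9) = 26486/729, f(17/3) = 1526/27, f(55/9) = 59662/729, f(59/9) = 82250/729, f(7) = 150.
T_9 = (Δt/2)·[f(t_0) + 2f(t_1) + ... + 2f(t_{8}) + f(t_9)].
Sum ≈ 172.115.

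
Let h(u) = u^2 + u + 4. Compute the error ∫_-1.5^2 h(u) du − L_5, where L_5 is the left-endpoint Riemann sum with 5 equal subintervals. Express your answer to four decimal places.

1.5517

Exact integral: ∫_-1.5^2 h(u) du ≈ 18.666667.
L_5 = 17.115.
Error ≈ 18.666667 − 17.115 ≈ 1.5517.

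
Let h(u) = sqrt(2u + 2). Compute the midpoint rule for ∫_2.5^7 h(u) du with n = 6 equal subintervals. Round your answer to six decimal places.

15.162905

Δu = (7 − 2.5)/6 = 0.75.
Midpoints: 2.875, 3.625, 4.375, 5.125, 5.875, 6.625.
h(2.875) ≈ 2.783882, h(3.625) ≈ 3.041381, h(4.375) ≈ 3.278719, h(5.125) ≈ 3.500000, h(5.875) ≈ 3.708099, h(6.625) ≈ 3.905125.
Sum = Δu · [h(2.875) + h(3.625) + h(4.375) + ...].
Sum ≈ 15.162905.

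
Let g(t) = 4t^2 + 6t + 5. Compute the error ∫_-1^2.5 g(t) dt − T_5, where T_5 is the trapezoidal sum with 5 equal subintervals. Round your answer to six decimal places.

-1.143333

Exact integral: ∫_-1^2.5 g(t) dt ≈ 55.41666667.
T_5 = 56.56.
Error ≈ 55.41666667 − 56.56 ≈ -1.143333.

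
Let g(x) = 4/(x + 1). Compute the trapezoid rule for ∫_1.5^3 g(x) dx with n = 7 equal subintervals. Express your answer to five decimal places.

Δx = (3 − 1.5)/7 = 3/14.
g(1.5) = 1.6, g(12/7) = 28/19, g(27/14) = 56/41, g(15/7) = 14/11, g(33/14) = 56/47, g(18/7) = 1.12, g(39/14) = 56/53, g(3) = 1.
T_7 = (Δx/2)·[g(x_0) + 2g(x_1) + ... + 2g(x_{6}) + g(x_7)].
Sum ≈ 1.88151.

1.88151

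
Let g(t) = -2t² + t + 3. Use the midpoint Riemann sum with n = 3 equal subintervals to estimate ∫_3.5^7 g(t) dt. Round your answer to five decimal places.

Δt = (7 − 3.5)/3 = 7/6.
Midpoints: 49/12, 5.25, 77/12.
g(49/12) = -1891/72, g(5.25) = -46.875, g(77/12) = -5251/72.
Sum = Δt · [g(49/12) + g(5.25) + g(77/12)].
Sum ≈ -170.41435.

-170.41435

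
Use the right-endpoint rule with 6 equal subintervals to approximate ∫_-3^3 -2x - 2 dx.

Δx = (3 − (-3))/6 = 1.
Right endpoints: -2, -1, 0, 1, 2, 3.
f(-2) = 2, f(-1) = 0, f(0) = -2, f(1) = -4, f(2) = -6, f(3) = -8.
Sum = Δx · [f(-2) + f(-1) + f(0) + ...].
Sum = -18.

-18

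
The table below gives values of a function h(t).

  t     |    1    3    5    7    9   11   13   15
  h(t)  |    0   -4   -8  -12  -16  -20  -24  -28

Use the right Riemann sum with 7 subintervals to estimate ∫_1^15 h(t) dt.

-224

Δt = 2.
Sum = 2·[(-4) + (-8) + (-12) + (-16) + (-20) + (-24) + (-28)] = -224.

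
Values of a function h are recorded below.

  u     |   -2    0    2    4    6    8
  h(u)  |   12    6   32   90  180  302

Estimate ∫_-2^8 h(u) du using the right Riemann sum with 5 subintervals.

Δu = 2.
Sum = 2·[6 + 32 + 90 + 180 + 302] = 1220.

1220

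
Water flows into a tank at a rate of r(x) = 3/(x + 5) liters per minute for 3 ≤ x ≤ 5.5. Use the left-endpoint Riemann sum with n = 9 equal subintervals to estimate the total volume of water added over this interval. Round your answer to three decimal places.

0.828

Δx = (5.5 − 3)/9 = 5/18.
Left endpoints: 3, 59/18, 32/9, 23/6, 37/9, 79/18, 14/3, 89/18, 47/9.
r(3) = 0.375, r(59/18) = 54/149, r(32/9) = 27/77, r(23/6) = 18/53, r(37/9) = 27/82, r(79/18) = 54/169, r(14/3) = 9/29, r(89/18) = 54/179, r(47/9) = 27/92.
Sum = Δx · [r(3) + r(59/18) + r(32/9) + ...].
Sum ≈ 0.828.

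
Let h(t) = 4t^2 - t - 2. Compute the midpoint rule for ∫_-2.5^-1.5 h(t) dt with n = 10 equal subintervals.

16.33

Δt = (-1.5 − (-2.5))/10 = 0.1.
Midpoints: -2.45, -2.35, -2.25, -2.15, -2.05, -1.95, -1.85, -1.75, -1.65, -1.55.
h(-2.45) = 24.46, h(-2.35) = 22.44, h(-2.25) = 20.5, h(-2.15) = 18.64, h(-2.05) = 16.86, h(-1.95) = 15.16, h(-1.85) = 13.54, h(-1.75) = 12, h(-1.65) = 10.54, h(-1.55) = 9.16.
Sum = Δt · [h(-2.45) + h(-2.35) + h(-2.25) + ...].
Sum = 16.33.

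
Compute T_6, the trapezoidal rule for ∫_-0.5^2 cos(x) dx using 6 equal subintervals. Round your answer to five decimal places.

Δx = (2 − (-0.5))/6 = 5/12.
f(-0.5) ≈ 0.87758, f(-1/12) ≈ 0.99653, f(1/3) ≈ 0.94496, f(0.75) ≈ 0.73169, f(7/6) ≈ 0.39322, f(19/12) ≈ -0.01254, f(2) ≈ -0.41615.
T_6 = (Δx/2)·[f(x_0) + 2f(x_1) + ... + 2f(x_{5}) + f(x_6)].
Sum ≈ 1.36857.

1.36857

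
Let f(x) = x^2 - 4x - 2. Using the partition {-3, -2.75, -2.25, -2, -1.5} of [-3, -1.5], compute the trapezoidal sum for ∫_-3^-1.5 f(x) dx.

18.421875

Subinterval widths: 0.25, 0.5, 0.25, 0.5.
f(-3) = 19, f(-2.75) = 16.5625, f(-2.25) = 12.0625, f(-2) = 10, f(-1.5) = 6.25.
On each subinterval the trapezoid contributes (Δx_i/2)·[f(x_{i-1}) + f(x_i)].
Sum = 18.421875.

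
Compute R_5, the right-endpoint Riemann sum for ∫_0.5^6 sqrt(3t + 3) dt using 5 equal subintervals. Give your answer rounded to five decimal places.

20.57986

Δt = (6 − 0.5)/5 = 1.1.
Right endpoints: 1.6, 2.7, 3.8, 4.9, 6.
f(1.6) ≈ 2.79285, f(2.7) ≈ 3.33167, f(3.8) ≈ 3.79473, f(4.9) ≈ 4.20714, f(6) ≈ 4.58258.
Sum = Δt · [f(1.6) + f(2.7) + f(3.8) + f(4.9) + f(6)].
Sum ≈ 20.57986.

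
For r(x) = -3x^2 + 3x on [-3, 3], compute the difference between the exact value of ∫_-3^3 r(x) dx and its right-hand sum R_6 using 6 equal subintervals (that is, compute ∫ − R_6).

Exact integral: ∫_-3^3 r(x) dx = -54.
R_6 = -48.
Error = -54 − (-48) = -6.

-6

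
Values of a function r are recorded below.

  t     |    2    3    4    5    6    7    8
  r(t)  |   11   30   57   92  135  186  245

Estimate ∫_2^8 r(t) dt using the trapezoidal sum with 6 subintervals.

Δt = 1.
T_6 = (1/2)·[11 + 2·30 + 2·57 + 2·92 + 2·135 + 2·186 + 245] = 628.

628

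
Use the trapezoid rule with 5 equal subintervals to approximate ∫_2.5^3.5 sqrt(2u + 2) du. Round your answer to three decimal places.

Δu = (3.5 − 2.5)/5 = 0.2.
f(2.5) ≈ 2.646, f(2.7) ≈ 2.720, f(2.9) ≈ 2.793, f(3.1) ≈ 2.864, f(3.3) ≈ 2.933, f(3.5) ≈ 3.000.
T_5 = (Δu/2)·[f(u_0) + 2f(u_1) + ... + 2f(u_{4}) + f(u_5)].
Sum ≈ 2.826.

2.826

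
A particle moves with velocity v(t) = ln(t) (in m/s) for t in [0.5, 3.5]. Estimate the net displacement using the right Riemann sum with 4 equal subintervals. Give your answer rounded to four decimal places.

Δt = (3.5 − 0.5)/4 = 0.75.
Right endpoints: 1.25, 2, 2.75, 3.5.
v(1.25) ≈ 0.2231, v(2) ≈ 0.6931, v(2.75) ≈ 1.0116, v(3.5) ≈ 1.2528.
Sum = Δt · [v(1.25) + v(2) + v(2.75) + v(3.5)].
Sum ≈ 2.3855.

2.3855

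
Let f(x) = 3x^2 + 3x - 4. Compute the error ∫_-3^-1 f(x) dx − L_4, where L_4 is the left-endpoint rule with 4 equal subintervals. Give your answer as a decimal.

Exact integral: ∫_-3^-1 f(x) dx = 6.
L_4 = 10.75.
Error = 6 − 10.75 = -4.75.

-4.75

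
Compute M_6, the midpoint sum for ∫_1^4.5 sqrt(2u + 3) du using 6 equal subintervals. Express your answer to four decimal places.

Δu = (4.5 − 1)/6 = 7/12.
Midpoints: 31/24, 1.875, 59/24, 73/24, 3.625, 101/24.
f(31/24) ≈ 2.3629, f(1.875) ≈ 2.5981, f(59/24) ≈ 2.8137, f(73/24) ≈ 3.0139, f(3.625) ≈ 3.2016, f(101/24) ≈ 3.3789.
Sum = Δu · [f(31/24) + f(1.875) + f(59/24) + ...].
Sum ≈ 10.1319.

10.1319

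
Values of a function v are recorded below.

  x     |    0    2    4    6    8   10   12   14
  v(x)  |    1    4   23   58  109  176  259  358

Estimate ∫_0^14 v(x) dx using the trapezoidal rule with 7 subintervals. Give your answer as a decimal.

1617

Δx = 2.
T_7 = (2/2)·[1 + 2·4 + 2·23 + 2·58 + 2·109 + 2·176 + 2·259 + 358] = 1617.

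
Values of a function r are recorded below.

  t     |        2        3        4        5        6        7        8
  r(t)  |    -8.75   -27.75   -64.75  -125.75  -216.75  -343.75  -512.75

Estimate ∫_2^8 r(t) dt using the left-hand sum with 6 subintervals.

Δt = 1.
Sum = 1·[(-8.75) + (-27.75) + (-64.75) + (-125.75) + (-216.75) + (-343.75)] = -787.5.

-787.5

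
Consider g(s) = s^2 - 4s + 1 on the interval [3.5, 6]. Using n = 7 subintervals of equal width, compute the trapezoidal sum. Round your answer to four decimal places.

Δs = (6 − 3.5)/7 = 5/14.
g(3.5) = -0.75, g(27/7) = 22/49, g(59/14) = 373/196, g(32/7) = 177/49, g(69/14) = 1093/196, g(37/7) = 382/49, g(79/14) = 2013/196, g(6) = 13.
T_7 = (Δs/2)·[g(s_0) + 2g(s_1) + ... + 2g(s_{6}) + g(s_7)].
Sum ≈ 12.7615.

12.7615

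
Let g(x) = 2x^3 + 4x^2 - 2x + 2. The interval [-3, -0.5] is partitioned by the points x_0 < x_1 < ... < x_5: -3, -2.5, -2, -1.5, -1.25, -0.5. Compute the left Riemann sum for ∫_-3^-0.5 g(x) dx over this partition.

Subinterval widths: 0.5, 0.5, 0.5, 0.25, 0.75.
Left endpoints: -3, -2.5, -2, -1.5, -1.25.
g(-3) = -10, g(-2.5) = 0.75, g(-2) = 6, g(-1.5) = 7.25, g(-1.25) = 6.84375.
Sum = Σ Δx_i · g(x_i).
Sum = 5.3203125.

5.3203125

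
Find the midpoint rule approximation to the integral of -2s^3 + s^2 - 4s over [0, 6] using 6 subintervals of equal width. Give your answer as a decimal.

Δs = (6 − 0)/6 = 1.
Midpoints: 0.5, 1.5, 2.5, 3.5, 4.5, 5.5.
f(0.5) = -2, f(1.5) = -10.5, f(2.5) = -35, f(3.5) = -87.5, f(4.5) = -180, f(5.5) = -324.5.
Sum = Δs · [f(0.5) + f(1.5) + f(2.5) + ...].
Sum = -639.5.

-639.5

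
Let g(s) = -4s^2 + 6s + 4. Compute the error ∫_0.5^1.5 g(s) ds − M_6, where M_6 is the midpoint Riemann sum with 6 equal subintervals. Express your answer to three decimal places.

Exact integral: ∫_0.5^1.5 g(s) ds ≈ 5.66667.
M_6 ≈ 5.67593.
Error ≈ 5.66667 − 5.67593 ≈ -0.009.

-0.009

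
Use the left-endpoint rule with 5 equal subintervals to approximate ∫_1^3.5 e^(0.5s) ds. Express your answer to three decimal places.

Δs = (3.5 − 1)/5 = 0.5.
Left endpoints: 1, 1.5, 2, 2.5, 3.
f(1) ≈ 1.649, f(1.5) ≈ 2.117, f(2) ≈ 2.718, f(2.5) ≈ 3.490, f(3) ≈ 4.482.
Sum = Δs · [f(1) + f(1.5) + f(2) + f(2.5) + f(3)].
Sum ≈ 7.228.

7.228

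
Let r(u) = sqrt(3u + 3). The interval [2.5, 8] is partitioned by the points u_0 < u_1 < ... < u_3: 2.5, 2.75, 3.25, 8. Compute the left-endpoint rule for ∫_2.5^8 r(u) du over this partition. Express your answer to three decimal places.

19.448

Subinterval widths: 0.25, 0.5, 4.75.
Left endpoints: 2.5, 2.75, 3.25.
r(2.5) ≈ 3.240, r(2.75) ≈ 3.354, r(3.25) ≈ 3.571.
Sum = Σ Δu_i · r(u_i).
Sum ≈ 19.448.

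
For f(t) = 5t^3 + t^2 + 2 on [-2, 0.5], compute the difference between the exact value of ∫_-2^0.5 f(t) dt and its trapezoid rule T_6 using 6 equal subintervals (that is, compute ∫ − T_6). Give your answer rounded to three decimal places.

Exact integral: ∫_-2^0.5 f(t) dt ≈ -12.21354.
T_6 ≈ -12.95501.
Error ≈ -12.21354 − (-12.95501) ≈ 0.741.

0.741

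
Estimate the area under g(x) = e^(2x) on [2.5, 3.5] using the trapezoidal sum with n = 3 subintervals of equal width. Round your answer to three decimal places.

Δx = (3.5 − 2.5)/3 = 1/3.
g(2.5) ≈ 148.413, g(17/6) ≈ 289.069, g(19/6) ≈ 563.030, g(3.5) ≈ 1096.633.
T_3 = (Δx/2)·[g(x_0) + 2g(x_1) + 2g(x_2) + g(x_3)].
Sum ≈ 491.541.

491.541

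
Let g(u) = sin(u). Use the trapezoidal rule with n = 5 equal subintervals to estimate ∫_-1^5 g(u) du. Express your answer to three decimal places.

Δu = (5 − (-1))/5 = 1.2.
g(-1) ≈ -0.841, g(0.2) ≈ 0.199, g(1.4) ≈ 0.985, g(2.6) ≈ 0.516, g(3.8) ≈ -0.612, g(5) ≈ -0.959.
T_5 = (Δu/2)·[g(u_0) + 2g(u_1) + ... + 2g(u_{4}) + g(u_5)].
Sum ≈ 0.225.

0.225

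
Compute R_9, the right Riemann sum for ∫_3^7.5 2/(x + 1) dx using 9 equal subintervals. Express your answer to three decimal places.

Δx = (7.5 − 3)/9 = 0.5.
Right endpoints: 3.5, 4, 4.5, 5, 5.5, 6, 6.5, 7, 7.5.
f(3.5) = 4/9, f(4) = 0.4, f(4.5) = 4/11, f(5) = 1/3, f(5.5) = 4/13, f(6) = 2/7, f(6.5) = 4/15, f(7) = 0.25, f(7.5) = 4/17.
Sum = Δx · [f(3.5) + f(4) + f(4.5) + ...].
Sum ≈ 1.443.

1.443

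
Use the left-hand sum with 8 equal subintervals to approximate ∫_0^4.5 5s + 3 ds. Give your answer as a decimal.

57.796875

Δs = (4.5 − 0)/8 = 0.5625.
Left endpoints: 0, 0.5625, 1.125, 1.6875, 2.25, 2.8125, 3.375, 3.9375.
f(0) = 3, f(0.5625) = 5.8125, f(1.125) = 8.625, f(1.6875) = 11.4375, f(2.25) = 14.25, f(2.8125) = 17.0625, f(3.375) = 19.875, f(3.9375) = 22.6875.
Sum = Δs · [f(0) + f(0.5625) + f(1.125) + ...].
Sum = 57.796875.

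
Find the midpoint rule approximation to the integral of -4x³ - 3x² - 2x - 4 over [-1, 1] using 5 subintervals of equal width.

Δx = (1 − (-1))/5 = 0.4.
Midpoints: -0.8, -0.4, 0, 0.4, 0.8.
f(-0.8) = -2.272, f(-0.4) = -3.424, f(0) = -4, f(0.4) = -5.536, f(0.8) = -9.568.
Sum = Δx · [f(-0.8) + f(-0.4) + f(0) + f(0.4) + f(0.8)].
Sum = -9.92.

-9.92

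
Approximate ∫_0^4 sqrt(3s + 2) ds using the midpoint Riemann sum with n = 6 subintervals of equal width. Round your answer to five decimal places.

11.02403

Δs = (4 − 0)/6 = 2/3.
Midpoints: 1/3, 1, 5/3, 7/3, 3, 11/3.
f(1/3) ≈ 1.73205, f(1) ≈ 2.23607, f(5/3) ≈ 2.64575, f(7/3) ≈ 3.00000, f(3) ≈ 3.31662, f(11/3) ≈ 3.60555.
Sum = Δs · [f(1/3) + f(1) + f(5/3) + ...].
Sum ≈ 11.02403.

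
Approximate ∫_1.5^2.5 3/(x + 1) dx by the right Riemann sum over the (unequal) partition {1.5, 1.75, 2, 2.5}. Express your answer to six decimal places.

Subinterval widths: 0.25, 0.25, 0.5.
Right endpoints: 1.75, 2, 2.5.
f(1.75) = 12/11, f(2) = 1, f(2.5) = 6/7.
Sum = Σ Δx_i · f(x_i).
Sum ≈ 0.951299.

0.951299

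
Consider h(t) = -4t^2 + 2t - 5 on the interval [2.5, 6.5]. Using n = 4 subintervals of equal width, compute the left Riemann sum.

Δt = (6.5 − 2.5)/4 = 1.
Left endpoints: 2.5, 3.5, 4.5, 5.5.
h(2.5) = -25, h(3.5) = -47, h(4.5) = -77, h(5.5) = -115.
Sum = Δt · [h(2.5) + h(3.5) + h(4.5) + h(5.5)].
Sum = -264.

-264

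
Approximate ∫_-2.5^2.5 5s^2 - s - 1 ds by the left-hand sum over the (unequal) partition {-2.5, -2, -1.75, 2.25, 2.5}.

91.390625

Subinterval widths: 0.5, 0.25, 4, 0.25.
Left endpoints: -2.5, -2, -1.75, 2.25.
f(-2.5) = 32.75, f(-2) = 21, f(-1.75) = 16.0625, f(2.25) = 22.0625.
Sum = Σ Δs_i · f(s_i).
Sum = 91.390625.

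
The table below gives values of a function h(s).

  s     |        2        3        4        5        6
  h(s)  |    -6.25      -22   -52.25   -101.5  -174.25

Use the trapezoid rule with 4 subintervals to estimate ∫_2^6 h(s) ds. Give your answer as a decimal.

-266

Δs = 1.
T_4 = (1/2)·[(-6.25) + 2·(-22) + 2·(-52.25) + 2·(-101.5) + (-174.25)] = -266.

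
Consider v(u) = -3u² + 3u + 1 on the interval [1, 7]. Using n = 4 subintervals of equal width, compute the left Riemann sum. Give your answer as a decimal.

-176.25

Δu = (7 − 1)/4 = 1.5.
Left endpoints: 1, 2.5, 4, 5.5.
v(1) = 1, v(2.5) = -10.25, v(4) = -35, v(5.5) = -73.25.
Sum = Δu · [v(1) + v(2.5) + v(4) + v(5.5)].
Sum = -176.25.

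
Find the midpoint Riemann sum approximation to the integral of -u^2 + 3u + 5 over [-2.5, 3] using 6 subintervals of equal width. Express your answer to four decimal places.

17.8018

Δu = (3 − (-2.5))/6 = 11/12.
Midpoints: -49/24, -1.125, -5/24, 17/24, 1.625, 61/24.
f(-49/24) = -3049/576, f(-1.125) = 0.359375, f(-5/24) = 2495/576, f(17/24) = 3815/576, f(1.625) = 7.234375, f(61/24) = 3551/576.
Sum = Δu · [f(-49/24) + f(-1.125) + f(-5/24) + ...].
Sum ≈ 17.8018.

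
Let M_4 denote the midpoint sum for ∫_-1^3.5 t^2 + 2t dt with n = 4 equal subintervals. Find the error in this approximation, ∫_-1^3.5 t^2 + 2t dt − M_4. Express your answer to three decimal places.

Exact integral: ∫_-1^3.5 f(t) dt = 25.875.
M_4 ≈ 25.40039.
Error ≈ 25.875 − 25.40039 ≈ 0.475.

0.475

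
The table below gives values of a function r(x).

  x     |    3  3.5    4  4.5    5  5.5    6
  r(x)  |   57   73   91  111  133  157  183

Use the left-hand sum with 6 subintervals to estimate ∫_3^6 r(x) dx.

311

Δx = 0.5.
Sum = 0.5·[57 + 73 + 91 + 111 + 133 + 157] = 311.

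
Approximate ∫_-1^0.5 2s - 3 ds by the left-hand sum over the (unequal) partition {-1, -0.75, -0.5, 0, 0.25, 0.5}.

Subinterval widths: 0.25, 0.25, 0.5, 0.25, 0.25.
Left endpoints: -1, -0.75, -0.5, 0, 0.25.
f(-1) = -5, f(-0.75) = -4.5, f(-0.5) = -4, f(0) = -3, f(0.25) = -2.5.
Sum = Σ Δs_i · f(s_i).
Sum = -5.75.

-5.75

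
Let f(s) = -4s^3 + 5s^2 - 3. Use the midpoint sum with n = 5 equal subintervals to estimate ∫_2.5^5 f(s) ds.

-409.0625

Δs = (5 − 2.5)/5 = 0.5.
Midpoints: 2.75, 3.25, 3.75, 4.25, 4.75.
f(2.75) = -48.375, f(3.25) = -87.5, f(3.75) = -143.625, f(4.25) = -219.75, f(4.75) = -318.875.
Sum = Δs · [f(2.75) + f(3.25) + f(3.75) + f(4.25) + f(4.75)].
Sum = -409.0625.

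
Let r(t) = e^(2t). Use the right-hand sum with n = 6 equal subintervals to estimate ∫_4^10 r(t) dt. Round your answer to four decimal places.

561098660.6090

Δt = (10 − 4)/6 = 1.
Right endpoints: 5, 6, 7, 8, 9, 10.
r(5) ≈ 22026.4658, r(6) ≈ 162754.7914, r(7) ≈ 1202604.2842, r(8) ≈ 8886110.5205, r(9) ≈ 65659969.1373, r(10) ≈ 485165195.4098.
Sum = Δt · [r(5) + r(6) + r(7) + ...].
Sum ≈ 561098660.6090.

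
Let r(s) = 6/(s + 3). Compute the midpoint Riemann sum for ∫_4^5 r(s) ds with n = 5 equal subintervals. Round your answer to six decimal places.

0.801141

Δs = (5 − 4)/5 = 0.2.
Midpoints: 4.1, 4.3, 4.5, 4.7, 4.9.
r(4.1) = 60/71, r(4.3) = 60/73, r(4.5) = 0.8, r(4.7) = 60/77, r(4.9) = 60/79.
Sum = Δs · [r(4.1) + r(4.3) + r(4.5) + r(4.7) + r(4.9)].
Sum ≈ 0.801141.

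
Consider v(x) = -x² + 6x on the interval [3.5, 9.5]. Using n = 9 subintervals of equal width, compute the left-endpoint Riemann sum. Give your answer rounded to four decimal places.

Δx = (9.5 − 3.5)/9 = 2/3.
Left endpoints: 3.5, 25/6, 29/6, 5.5, 37/6, 41/6, 7.5, 49/6, 53/6.
v(3.5) = 8.75, v(25/6) = 275/36, v(29/6) = 203/36, v(5.5) = 2.75, v(37/6) = -37/36, v(41/6) = -205/36, v(7.5) = -11.25, v(49/6) = -637/36, v(53/6) = -901/36.
Sum = Δx · [v(3.5) + v(25/6) + v(29/6) + ...].
Sum ≈ -23.9444.

-23.9444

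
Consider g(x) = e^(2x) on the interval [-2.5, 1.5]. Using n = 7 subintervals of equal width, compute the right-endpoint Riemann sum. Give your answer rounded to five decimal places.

Δx = (1.5 − (-2.5))/7 = 4/7.
Right endpoints: -27/14, -19/14, -11/14, -3/14, 5/14, 13/14, 1.5.
g(-27/14) ≈ 0.02113, g(-19/14) ≈ 0.06625, g(-11/14) ≈ 0.20775, g(-3/14) ≈ 0.65144, g(5/14) ≈ 2.04273, g(13/14) ≈ 6.40541, g(1.5) ≈ 20.08554.
Sum = Δx · [g(-27/14) + g(-19/14) + g(-11/14) + ...].
Sum ≈ 16.84585.

16.84585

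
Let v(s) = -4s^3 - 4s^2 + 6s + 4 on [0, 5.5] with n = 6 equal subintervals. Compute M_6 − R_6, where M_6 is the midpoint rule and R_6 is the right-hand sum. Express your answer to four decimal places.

M_6 ≈ -1009.896123.
R_6 ≈ -1397.999421.
M_6 − R_6 ≈ 388.1033.

388.1033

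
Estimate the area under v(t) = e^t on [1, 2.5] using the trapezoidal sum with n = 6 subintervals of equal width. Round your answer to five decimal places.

Δt = (2.5 − 1)/6 = 0.25.
v(1) ≈ 2.71828, v(1.25) ≈ 3.49034, v(1.5) ≈ 4.48169, v(1.75) ≈ 5.75460, v(2) ≈ 7.38906, v(2.25) ≈ 9.48774, v(2.5) ≈ 12.18249.
T_6 = (Δt/2)·[v(t_0) + 2v(t_1) + ... + 2v(t_{5}) + v(t_6)].
Sum ≈ 9.51345.

9.51345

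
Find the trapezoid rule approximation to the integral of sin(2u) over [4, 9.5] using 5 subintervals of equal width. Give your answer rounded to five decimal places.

-0.31750

Δu = (9.5 − 4)/5 = 1.1.
f(4) ≈ 0.98936, f(5.1) ≈ -0.69987, f(6.2) ≈ -0.16560, f(7.3) ≈ 0.89479, f(8.4) ≈ -0.88757, f(9.5) ≈ 0.14988.
T_5 = (Δu/2)·[f(u_0) + 2f(u_1) + ... + 2f(u_{4}) + f(u_5)].
Sum ≈ -0.31750.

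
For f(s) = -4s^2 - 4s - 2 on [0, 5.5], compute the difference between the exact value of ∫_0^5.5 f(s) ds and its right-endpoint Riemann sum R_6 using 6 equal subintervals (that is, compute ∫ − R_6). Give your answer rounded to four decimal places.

68.6227

Exact integral: ∫_0^5.5 f(s) ds ≈ -293.333333.
R_6 ≈ -361.956019.
Error ≈ -293.333333 − (-361.956019) ≈ 68.6227.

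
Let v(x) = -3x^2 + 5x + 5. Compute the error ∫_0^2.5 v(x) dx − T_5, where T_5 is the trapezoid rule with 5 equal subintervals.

0.3125

Exact integral: ∫_0^2.5 v(x) dx = 12.5.
T_5 = 12.1875.
Error = 12.5 − 12.1875 = 0.3125.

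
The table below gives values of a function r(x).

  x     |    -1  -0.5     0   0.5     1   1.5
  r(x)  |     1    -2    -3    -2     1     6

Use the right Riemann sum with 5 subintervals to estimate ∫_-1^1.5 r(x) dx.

Δx = 0.5.
Sum = 0.5·[(-2) + (-3) + (-2) + 1 + 6] = 0.

0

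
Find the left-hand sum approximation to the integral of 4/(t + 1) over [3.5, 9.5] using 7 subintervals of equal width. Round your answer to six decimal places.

Δt = (9.5 − 3.5)/7 = 6/7.
Left endpoints: 3.5, 61/14, 73/14, 85/14, 97/14, 109/14, 121/14.
f(3.5) = 8/9, f(61/14) = 56/75, f(73/14) = 56/87, f(85/14) = 56/99, f(97/14) = 56/111, f(109/14) = 56/123, f(121/14) = 56/135.
Sum = Δt · [f(3.5) + f(61/14) + f(73/14) + ...].
Sum ≈ 3.616709.

3.616709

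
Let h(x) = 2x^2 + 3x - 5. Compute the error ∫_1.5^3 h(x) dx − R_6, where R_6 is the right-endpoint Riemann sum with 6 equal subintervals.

Exact integral: ∫_1.5^3 h(x) dx = 18.375.
R_6 = 20.65625.
Error = 18.375 − 20.65625 = -2.28125.

-2.28125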